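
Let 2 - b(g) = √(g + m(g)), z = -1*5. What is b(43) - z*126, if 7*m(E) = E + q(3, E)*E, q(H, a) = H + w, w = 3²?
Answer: 632 - 2*√1505/7 ≈ 620.92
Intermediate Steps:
w = 9
z = -5
q(H, a) = 9 + H (q(H, a) = H + 9 = 9 + H)
m(E) = 13*E/7 (m(E) = (E + (9 + 3)*E)/7 = (E + 12*E)/7 = (13*E)/7 = 13*E/7)
b(g) = 2 - 2*√35*√g/7 (b(g) = 2 - √(g + 13*g/7) = 2 - √(20*g/7) = 2 - 2*√35*√g/7)
b(43) - z*126 = (2 - 2*√35*√43/7) - (-5)*126 = (2 - 2*√1505/7) - 1*(-630) = (2 - 2*√1505/7) + 630 = 632 - 2*√1505/7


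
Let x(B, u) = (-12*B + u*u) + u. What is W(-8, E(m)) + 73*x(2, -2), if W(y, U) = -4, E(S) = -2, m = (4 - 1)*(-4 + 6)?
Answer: -1610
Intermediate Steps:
m = 6 (m = 3*2 = 6)
x(B, u) = u + u**2 - 12*B (x(B, u) = (-12*B + u**2) + u = (u**2 - 12*B) + u = u + u**2 - 12*B)
W(-8, E(m)) + 73*x(2, -2) = -4 + 73*(-2 + (-2)**2 - 12*2) = -4 + 73*(-2 + 4 - 24) = -4 + 73*(-22) = -4 - 1606 = -1610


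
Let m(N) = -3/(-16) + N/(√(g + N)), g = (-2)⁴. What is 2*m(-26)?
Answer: 3/8 + 26*I*√10/5 ≈ 0.375 + 16.444*I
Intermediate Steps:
g = 16
m(N) = 3/16 + N/√(16 + N) (m(N) = -3/(-16) + N/(√(16 + N)) = -3*(-1/16) + N/√(16 + N) = 3/16 + N/√(16 + N))
2*m(-26) = 2*(3/16 - 26/√(16 - 26)) = 2*(3/16 - (-13)*I*√10/5) = 2*(3/16 + 13*I*√10/5) = 3/8 + 26*I*√10/5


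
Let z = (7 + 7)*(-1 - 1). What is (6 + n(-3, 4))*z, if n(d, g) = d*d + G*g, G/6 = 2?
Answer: -1764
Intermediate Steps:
G = 12 (G = 6*2 = 12)
n(d, g) = d² + 12*g (n(d, g) = d*d + 12*g = d² + 12*g)
z = -28 (z = 14*(-2) = -28)
(6 + n(-3, 4))*z = (6 + ((-3)² + 12*4))*(-28) = (6 + (9 + 48))*(-28) = (6 + 57)*(-28) = 63*(-28) = -1764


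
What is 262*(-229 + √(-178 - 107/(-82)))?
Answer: -59998 + 131*I*√1188098/41 ≈ -59998.0 + 3482.7*I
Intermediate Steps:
262*(-229 + √(-178 - 107/(-82))) = 262*(-229 + √(-178 - 107*(-1/82))) = 262*(-229 + √(-178 + 107/82)) = 262*(-229 + √(-14489/82)) = 262*(-229 + I*√1188098/82) = -59998 + 131*I*√1188098/41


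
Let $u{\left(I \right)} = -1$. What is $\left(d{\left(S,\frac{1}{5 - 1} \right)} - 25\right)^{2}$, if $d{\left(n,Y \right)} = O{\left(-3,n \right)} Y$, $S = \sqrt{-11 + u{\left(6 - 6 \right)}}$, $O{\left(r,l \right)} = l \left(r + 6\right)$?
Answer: $\frac{2473}{4} - 75 i \sqrt{3} \approx 618.25 - 129.9 i$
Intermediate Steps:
$O{\left(r,l \right)} = l \left(6 + r\right)$
$S = 2 i \sqrt{3}$ ($S = \sqrt{-11 - 1} = \sqrt{-12} = 2 i \sqrt{3} \approx 3.4641 i$)
$d{\left(n,Y \right)} = 3 Y n$ ($d{\left(n,Y \right)} = n \left(6 - 3\right) Y = n 3 Y = 3 n Y = 3 Y n$)
$\left(d{\left(S,\frac{1}{5 - 1} \right)} - 25\right)^{2} = \left(\frac{3 \cdot 2 i \sqrt{3}}{5 - 1} - 25\right)^{2} = \left(\frac{3 \cdot 2 i \sqrt{3}}{4} - 25\right)^{2} = \left(3 \cdot \frac{1}{4} \cdot 2 i \sqrt{3} - 25\right)^{2} = \left(\frac{3 i \sqrt{3}}{2} - 25\right)^{2} = \left(-25 + \frac{3 i \sqrt{3}}{2}\right)^{2}$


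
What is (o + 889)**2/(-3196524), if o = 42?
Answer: -866761/3196524 ≈ -0.27116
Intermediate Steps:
(o + 889)**2/(-3196524) = (42 + 889)**2/(-3196524) = 931**2*(-1/3196524) = 866761*(-1/3196524) = -866761/3196524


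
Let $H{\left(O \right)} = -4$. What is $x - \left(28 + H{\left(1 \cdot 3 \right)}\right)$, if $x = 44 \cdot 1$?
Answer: $20$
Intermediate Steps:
$x = 44$
$x - \left(28 + H{\left(1 \cdot 3 \right)}\right) = 44 - \left(28 - 4\right) = 44 - 24 = 20$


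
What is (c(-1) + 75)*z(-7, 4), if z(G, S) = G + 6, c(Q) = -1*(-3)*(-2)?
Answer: -69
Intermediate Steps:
c(Q) = -6 (c(Q) = 3*(-2) = -6)
z(G, S) = 6 + G
(c(-1) + 75)*z(-7, 4) = (-6 + 75)*(6 - 7) = 69*(-1) = -69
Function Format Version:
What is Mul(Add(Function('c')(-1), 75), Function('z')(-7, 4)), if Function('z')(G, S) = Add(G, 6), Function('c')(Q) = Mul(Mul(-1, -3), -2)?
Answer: -69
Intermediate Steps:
Function('c')(Q) = -6 (Function('c')(Q) = Mul(3, -2) = -6)
Function('z')(G, S) = Add(6, G)
Mul(Add(Function('c')(-1), 75), Function('z')(-7, 4)) = Mul(Add(-6, 75), Add(6, -7)) = Mul(69, -1) = -69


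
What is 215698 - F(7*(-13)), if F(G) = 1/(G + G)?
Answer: 39257037/182 ≈ 2.1570e+5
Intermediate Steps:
F(G) = 1/(2*G)
215698 - F(7*(-13)) = 215698 - 1/(2*(7*(-13))) = 215698 - 1/(2*(-91)) = 215698 - (-1)/(2*91) = 215698 - 1*(-1/182) = 215698 + 1/182 = 39257037/182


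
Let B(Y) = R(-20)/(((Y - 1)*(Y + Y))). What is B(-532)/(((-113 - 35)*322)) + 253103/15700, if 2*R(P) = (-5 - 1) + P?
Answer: 131546825854533/8159860475200 ≈ 16.121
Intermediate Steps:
R(P) = -3 + P/2 (R(P) = ((-5 - 1) + P)/2 = (-6 + P)/2 = -3 + P/2)
B(Y) = -13/(2*Y*(-1 + Y)) (B(Y) = (-3 + (½)*(-20))/(((Y - 1)*(Y + Y))) = (-3 - 10)/(((-1 + Y)*(2*Y))) = -13*1/(2*Y*(-1 + Y)) = -13/(2*Y*(-1 + Y)))
B(-532)/(((-113 - 35)*322)) + 253103/15700 = (-13/2/(-532*(-1 - 532)))/(((-113 - 35)*322)) + 253103/15700 = (-13/2*(-1/532)/(-533))/((-148*322)) + 253103*(1/15700) = -13/2*(-1/532)*(-1/533)/(-47656) + 253103/15700 = -1/43624*(-1/47656) + 253103/15700 = 1/2078945344 + 253103/15700 = 131546825854533/8159860475200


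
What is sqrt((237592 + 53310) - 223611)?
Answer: sqrt(67291) ≈ 259.41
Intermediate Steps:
sqrt((237592 + 53310) - 223611) = sqrt(290902 - 223611) = sqrt(67291)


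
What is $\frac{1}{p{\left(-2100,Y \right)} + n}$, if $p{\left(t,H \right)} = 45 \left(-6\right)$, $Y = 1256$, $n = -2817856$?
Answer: $- \frac{1}{2818126} \approx -3.5485 \cdot 10^{-7}$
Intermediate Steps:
$p{\left(t,H \right)} = -270$
$\frac{1}{p{\left(-2100,Y \right)} + n} = \frac{1}{-270 - 2817856} = \frac{1}{-2818126} = - \frac{1}{2818126}$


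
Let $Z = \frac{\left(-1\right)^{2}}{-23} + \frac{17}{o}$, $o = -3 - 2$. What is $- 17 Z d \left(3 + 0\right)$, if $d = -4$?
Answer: $- \frac{80784}{115} \approx -702.47$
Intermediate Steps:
$o = -5$ ($o = -3 - 2 = -5$)
$Z = - \frac{396}{115}$ ($Z = \frac{\left(-1\right)^{2}}{-23} + \frac{17}{-5} = 1 \left(- \frac{1}{23}\right) + 17 \left(- \frac{1}{5}\right) = - \frac{1}{23} - \frac{17}{5} = - \frac{396}{115} \approx -3.4435$)
$- 17 Z d \left(3 + 0\right) = \left(-17\right) \left(- \frac{396}{115}\right) \left(- 4 \left(3 + 0\right)\right) = \frac{6732 \left(\left(-4\right) 3\right)}{115} = \frac{6732}{115} \left(-12\right) = - \frac{80784}{115}$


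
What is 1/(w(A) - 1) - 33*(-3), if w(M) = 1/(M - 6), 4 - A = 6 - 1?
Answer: 785/8 ≈ 98.125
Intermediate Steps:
A = -1 (A = 4 - (6 - 1) = 4 - 1*5 = 4 - 5 = -1)
w(M) = 1/(-6 + M)
1/(w(A) - 1) - 33*(-3) = 1/(1/(-6 - 1) - 1) - 33*(-3) = 1/(1/(-7) - 1) + 99 = 1/(-1/7 - 1) + 99 = 1/(-8/7) + 99 = -7/8 + 99 = 785/8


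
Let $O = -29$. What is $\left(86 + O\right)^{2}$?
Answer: $3249$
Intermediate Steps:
$\left(86 + O\right)^{2} = \left(86 - 29\right)^{2} = 57^{2} = 3249$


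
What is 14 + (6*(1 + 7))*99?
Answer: 4766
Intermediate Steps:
14 + (6*(1 + 7))*99 = 14 + (6*8)*99 = 14 + 48*99 = 14 + 4752 = 4766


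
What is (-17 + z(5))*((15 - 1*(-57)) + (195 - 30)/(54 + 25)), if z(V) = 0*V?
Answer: -99501/79 ≈ -1259.5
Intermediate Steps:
z(V) = 0
(-17 + z(5))*((15 - 1*(-57)) + (195 - 30)/(54 + 25)) = (-17 + 0)*((15 - 1*(-57)) + (195 - 30)/(54 + 25)) = -17*((15 + 57) + 165/79) = -17*(72 + 165*(1/79)) = -17*(72 + 165/79) = -17*5853/79 = -99501/79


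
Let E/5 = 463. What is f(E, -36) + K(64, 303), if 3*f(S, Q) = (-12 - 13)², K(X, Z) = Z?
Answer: 1534/3 ≈ 511.33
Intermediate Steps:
E = 2315 (E = 5*463 = 2315)
f(S, Q) = 625/3 (f(S, Q) = (-12 - 13)²/3 = (⅓)*(-25)² = (⅓)*625 = 625/3)
f(E, -36) + K(64, 303) = 625/3 + 303 = 1534/3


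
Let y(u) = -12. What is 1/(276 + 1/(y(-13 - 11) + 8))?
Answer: 4/1103 ≈ 0.0036265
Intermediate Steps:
1/(276 + 1/(y(-13 - 11) + 8)) = 1/(276 + 1/(-12 + 8)) = 1/(276 + 1/(-4)) = 1/(276 - ¼) = 1/(1103/4) = 4/1103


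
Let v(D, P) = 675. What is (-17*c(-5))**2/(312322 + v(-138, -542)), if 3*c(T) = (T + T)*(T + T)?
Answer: 2890000/2816973 ≈ 1.0259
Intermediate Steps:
c(T) = 4*T**2/3 (c(T) = ((T + T)*(T + T))/3 = ((2*T)*(2*T))/3 = (4*T**2)/3 = 4*T**2/3)
(-17*c(-5))**2/(312322 + v(-138, -542)) = (-68*(-5)**2/3)**2/(312322 + 675) = (-68*25/3)**2/312997 = (-17*100/3)**2*(1/312997) = (-1700/3)**2*(1/312997) = (2890000/9)*(1/312997) = 2890000/2816973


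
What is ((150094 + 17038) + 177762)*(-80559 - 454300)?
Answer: -184469659946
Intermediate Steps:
((150094 + 17038) + 177762)*(-80559 - 454300) = (167132 + 177762)*(-534859) = 344894*(-534859) = -184469659946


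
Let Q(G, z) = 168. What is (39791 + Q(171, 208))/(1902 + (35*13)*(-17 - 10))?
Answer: -39959/10383 ≈ -3.8485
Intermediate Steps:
(39791 + Q(171, 208))/(1902 + (35*13)*(-17 - 10)) = (39791 + 168)/(1902 + (35*13)*(-17 - 10)) = 39959/(1902 + 455*(-27)) = 39959/(1902 - 12285) = 39959/(-10383) = 39959*(-1/10383) = -39959/10383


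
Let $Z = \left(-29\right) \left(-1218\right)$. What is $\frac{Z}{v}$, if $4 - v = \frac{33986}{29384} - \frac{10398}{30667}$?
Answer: $\frac{5304888306536}{477960447} \approx 11099.0$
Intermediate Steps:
$Z = 35322$
$v = \frac{1433881341}{450559564}$ ($v = 4 - \left(\frac{33986}{29384} - \frac{10398}{30667}\right) = 4 - \left(33986 \cdot \frac{1}{29384} - \frac{10398}{30667}\right) = 4 - \left(\frac{16993}{14692} - \frac{10398}{30667}\right) = 4 - \frac{368356915}{450559564} = \frac{1433881341}{450559564} \approx 3.1824$)
$\frac{Z}{v} = \frac{35322}{\frac{1433881341}{450559564}} = 35322 \cdot \frac{450559564}{1433881341} = \frac{5304888306536}{477960447}$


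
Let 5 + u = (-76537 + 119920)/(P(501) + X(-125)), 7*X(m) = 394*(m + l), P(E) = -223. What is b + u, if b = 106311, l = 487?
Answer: 14996572183/141067 ≈ 1.0631e+5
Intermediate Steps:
X(m) = 191878/7 + 394*m/7 (X(m) = (394*(m + 487))/7 = (394*(487 + m))/7 = (191878 + 394*m)/7 = 191878/7 + 394*m/7)
u = -401654/141067 (u = -5 + (-76537 + 119920)/(-223 + (191878/7 + (394/7)*(-125))) = -5 + 43383/(-223 + (191878/7 - 49250/7)) = -5 + 43383/(-223 + 142628/7) = -5 + 43383/(141067/7) = -5 + 43383*(7/141067) = -5 + 303681/141067 = -401654/141067 ≈ -2.8473)
b + u = 106311 - 401654/141067 = 14996572183/141067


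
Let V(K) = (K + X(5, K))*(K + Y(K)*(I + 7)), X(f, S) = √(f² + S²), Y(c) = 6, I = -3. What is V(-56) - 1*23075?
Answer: -21283 - 32*√3161 ≈ -23082.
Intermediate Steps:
X(f, S) = √(S² + f²)
V(K) = (24 + K)*(K + √(25 + K²)) (V(K) = (K + √(K² + 5²))*(K + 6*(-3 + 7)) = (K + √(K² + 25))*(K + 6*4) = (K + √(25 + K²))*(K + 24) = (K + √(25 + K²))*(24 + K) = (24 + K)*(K + √(25 + K²)))
V(-56) - 1*23075 = ((-56)² + 24*(-56) + 24*√(25 + (-56)²) - 56*√(25 + (-56)²)) - 1*23075 = (3136 - 1344 + 24*√(25 + 3136) - 56*√(25 + 3136)) - 23075 = (3136 - 1344 + 24*√3161 - 56*√3161) - 23075 = (1792 - 32*√3161) - 23075 = -21283 - 32*√3161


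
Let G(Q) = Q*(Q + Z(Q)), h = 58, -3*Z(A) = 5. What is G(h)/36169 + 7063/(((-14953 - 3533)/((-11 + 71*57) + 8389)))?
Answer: -3174050564051/668620134 ≈ -4747.2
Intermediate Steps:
Z(A) = -5/3 (Z(A) = -⅓*5 = -5/3)
G(Q) = Q*(-5/3 + Q) (G(Q) = Q*(Q - 5/3) = Q*(-5/3 + Q))
G(h)/36169 + 7063/(((-14953 - 3533)/((-11 + 71*57) + 8389))) = ((⅓)*58*(-5 + 3*58))/36169 + 7063/(((-14953 - 3533)/((-11 + 71*57) + 8389))) = ((⅓)*58*(-5 + 174))*(1/36169) + 7063/((-18486/((-11 + 4047) + 8389))) = ((⅓)*58*169)*(1/36169) + 7063/((-18486/(4036 + 8389))) = (9802/3)*(1/36169) + 7063/((-18486/12425)) = 9802/108507 + 7063/((-18486*1/12425)) = 9802/108507 + 7063/(-18486/12425) = 9802/108507 + 7063*(-12425/18486) = 9802/108507 - 87757775/18486 = -3174050564051/668620134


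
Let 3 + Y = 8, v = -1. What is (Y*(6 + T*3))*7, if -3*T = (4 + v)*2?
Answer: 0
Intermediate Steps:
Y = 5 (Y = -3 + 8 = 5)
T = -2 (T = -(4 - 1)*2/3 = -2 ≈ -2.0000)
(Y*(6 + T*3))*7 = (5*(6 - 2*3))*7 = (5*(6 - 6))*7 = (5*0)*7 = 0*7 = 0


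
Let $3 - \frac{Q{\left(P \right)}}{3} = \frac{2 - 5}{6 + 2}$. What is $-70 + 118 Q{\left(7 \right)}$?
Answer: $\frac{4499}{4} \approx 1124.8$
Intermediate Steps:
$Q{\left(P \right)} = \frac{81}{8}$ ($Q{\left(P \right)} = 9 - 3 \frac{2 - 5}{6 + 2} = 9 - 3 \left(- \frac{3}{8}\right) = 9 - 3 \left(\left(-3\right) \frac{1}{8}\right) = 9 - - \frac{9}{8} = 9 + \frac{9}{8} = \frac{81}{8}$)
$-70 + 118 Q{\left(7 \right)} = -70 + 118 \cdot \frac{81}{8} = -70 + \frac{4779}{4} = \frac{4499}{4}$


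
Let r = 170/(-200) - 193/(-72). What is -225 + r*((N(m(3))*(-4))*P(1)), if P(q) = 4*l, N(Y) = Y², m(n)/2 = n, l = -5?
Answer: 5047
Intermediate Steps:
m(n) = 2*n
r = 659/360 (r = 170*(-1/200) - 193*(-1/72) = -17/20 + 193/72 = 659/360 ≈ 1.8306)
P(q) = -20 (P(q) = 4*(-5) = -20)
-225 + r*((N(m(3))*(-4))*P(1)) = -225 + 659*(((2*3)²*(-4))*(-20))/360 = -225 + 659*((6²*(-4))*(-20))/360 = -225 + 659*((36*(-4))*(-20))/360 = -225 + 659*(-144*(-20))/360 = -225 + (659/360)*2880 = -225 + 5272 = 5047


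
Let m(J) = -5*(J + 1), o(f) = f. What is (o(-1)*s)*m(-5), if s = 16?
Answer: -320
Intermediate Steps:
m(J) = -5 - 5*J (m(J) = -5*(1 + J) = -5 - 5*J)
(o(-1)*s)*m(-5) = (-1*16)*(-5 - 5*(-5)) = -16*(-5 + 25) = -16*20 = -320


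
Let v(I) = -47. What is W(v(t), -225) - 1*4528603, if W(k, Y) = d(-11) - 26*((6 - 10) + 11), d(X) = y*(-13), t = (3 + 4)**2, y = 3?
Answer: -4528824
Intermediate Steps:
t = 49 (t = 7**2 = 49)
d(X) = -39 (d(X) = 3*(-13) = -39)
W(k, Y) = -221 (W(k, Y) = -39 - 26*((6 - 10) + 11) = -39 - 26*(-4 + 11) = -39 - 26*7 = -39 - 182 = -221)
W(v(t), -225) - 1*4528603 = -221 - 1*4528603 = -221 - 4528603 = -4528824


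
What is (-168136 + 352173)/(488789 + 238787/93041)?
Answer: 17122986517/45477656136 ≈ 0.37651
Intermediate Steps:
(-168136 + 352173)/(488789 + 238787/93041) = 184037/(488789 + 238787*(1/93041)) = 184037/(488789 + 238787/93041) = 184037/(45477656136/93041) = 184037*(93041/45477656136) = 17122986517/45477656136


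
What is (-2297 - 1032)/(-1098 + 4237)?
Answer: -3329/3139 ≈ -1.0605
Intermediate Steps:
(-2297 - 1032)/(-1098 + 4237) = -3329/3139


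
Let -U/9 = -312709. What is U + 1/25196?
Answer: 70911143677/25196 ≈ 2.8144e+6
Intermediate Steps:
U = 2814381 (U = -9*(-312709) = 2814381)
U + 1/25196 = 2814381 + 1/25196 = 70911143677/25196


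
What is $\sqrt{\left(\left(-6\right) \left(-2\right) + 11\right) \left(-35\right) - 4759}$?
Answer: $2 i \sqrt{1391} \approx 74.592 i$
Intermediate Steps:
$\sqrt{\left(\left(-6\right) \left(-2\right) + 11\right) \left(-35\right) - 4759} = \sqrt{\left(12 + 11\right) \left(-35\right) - 4759} = \sqrt{23 \left(-35\right) - 4759} = \sqrt{-805 - 4759} = \sqrt{-5564} = 2 i \sqrt{1391}$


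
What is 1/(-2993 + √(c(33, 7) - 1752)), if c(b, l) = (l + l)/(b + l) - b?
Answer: -59860/179196673 - 2*I*√178465/179196673 ≈ -0.00033405 - 4.7149e-6*I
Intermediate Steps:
c(b, l) = -b + 2*l/(b + l) (c(b, l) = (2*l)/(b + l) - b = 2*l/(b + l) - b = -b + 2*l/(b + l))
1/(-2993 + √(c(33, 7) - 1752)) = 1/(-2993 + √((-1*33² + 2*7 - 1*33*7)/(33 + 7) - 1752)) = 1/(-2993 + √((-1*1089 + 14 - 231)/40 - 1752)) = 1/(-2993 + √((-1089 + 14 - 231)/40 - 1752)) = 1/(-2993 + √((1/40)*(-1306) - 1752)) = 1/(-2993 + √(-653/20 - 1752)) = 1/(-2993 + √(-35693/20)) = 1/(-2993 + I*√178465/10)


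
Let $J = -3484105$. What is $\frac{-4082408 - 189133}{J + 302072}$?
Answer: $\frac{4271541}{3182033} \approx 1.3424$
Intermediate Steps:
$\frac{-4082408 - 189133}{J + 302072} = \frac{-4082408 - 189133}{-3484105 + 302072} = - \frac{4271541}{-3182033} = \left(-4271541\right) \left(- \frac{1}{3182033}\right) = \frac{4271541}{3182033}$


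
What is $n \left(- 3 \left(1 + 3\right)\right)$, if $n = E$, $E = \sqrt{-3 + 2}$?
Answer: $- 12 i \approx - 12.0 i$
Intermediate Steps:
$E = i$ ($E = \sqrt{-1} = i \approx 1.0 i$)
$n = i \approx 1.0 i$
$n \left(- 3 \left(1 + 3\right)\right) = i \left(- 3 \left(1 + 3\right)\right) = i \left(\left(-3\right) 4\right) = i \left(-12\right) = - 12 i$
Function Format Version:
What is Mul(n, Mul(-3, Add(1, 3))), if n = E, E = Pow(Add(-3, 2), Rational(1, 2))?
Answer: Mul(-12, I) ≈ Mul(-12.000, I)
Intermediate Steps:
E = I (E = Pow(-1, Rational(1, 2)) = I ≈ Mul(1.0000, I))
n = I ≈ Mul(1.0000, I)
Mul(n, Mul(-3, Add(1, 3))) = Mul(I, Mul(-3, Add(1, 3))) = Mul(I, Mul(-3, 4)) = Mul(I, -12) = Mul(-12, I)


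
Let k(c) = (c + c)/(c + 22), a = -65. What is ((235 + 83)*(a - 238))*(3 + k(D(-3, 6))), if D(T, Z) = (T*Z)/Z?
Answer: -4914054/19 ≈ -2.5863e+5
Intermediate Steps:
D(T, Z) = T
k(c) = 2*c/(22 + c) (k(c) = (2*c)/(22 + c) = 2*c/(22 + c))
((235 + 83)*(a - 238))*(3 + k(D(-3, 6))) = ((235 + 83)*(-65 - 238))*(3 + 2*(-3)/(22 - 3)) = (318*(-303))*(3 + 2*(-3)/19) = -96354*(3 + 2*(-3)*(1/19)) = -96354*(3 - 6/19) = -96354*51/19 = -4914054/19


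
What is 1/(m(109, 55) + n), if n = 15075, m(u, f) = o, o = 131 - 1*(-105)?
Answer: 1/15311 ≈ 6.5312e-5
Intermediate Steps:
o = 236 (o = 131 + 105 = 236)
m(u, f) = 236
1/(m(109, 55) + n) = 1/(236 + 15075) = 1/15311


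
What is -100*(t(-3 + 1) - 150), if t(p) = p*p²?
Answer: 15800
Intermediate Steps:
t(p) = p³
-100*(t(-3 + 1) - 150) = -100*((-3 + 1)³ - 150) = -100*((-2)³ - 150) = -100*(-8 - 150) = -100*(-158) = 15800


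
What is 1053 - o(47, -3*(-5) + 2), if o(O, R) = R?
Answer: 1036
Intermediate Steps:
1053 - o(47, -3*(-5) + 2) = 1053 - (-3*(-5) + 2) = 1053 - (15 + 2) = 1053 - 1*17 = 1053 - 17 = 1036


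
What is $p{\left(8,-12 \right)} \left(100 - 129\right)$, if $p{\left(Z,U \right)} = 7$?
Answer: $-203$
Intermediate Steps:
$p{\left(8,-12 \right)} \left(100 - 129\right) = 7 \left(100 - 129\right) = 7 \left(-29\right) = -203$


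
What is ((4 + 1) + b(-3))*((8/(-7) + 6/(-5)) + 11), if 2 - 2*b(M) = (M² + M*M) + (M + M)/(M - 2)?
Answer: -5454/175 ≈ -31.166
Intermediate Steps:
b(M) = 1 - M² - M/(-2 + M) (b(M) = 1 - ((M² + M*M) + (M + M)/(M - 2))/2 = 1 - ((M² + M²) + (2*M)/(-2 + M))/2 = 1 - (2*M² + 2*M/(-2 + M))/2 = 1 + (-M² - M/(-2 + M)) = 1 - M² - M/(-2 + M))
((4 + 1) + b(-3))*((8/(-7) + 6/(-5)) + 11) = ((4 + 1) + (-2 - 1*(-3)³ + 2*(-3)²)/(-2 - 3))*((8/(-7) + 6/(-5)) + 11) = (5 + (-2 - 1*(-27) + 2*9)/(-5))*((8*(-⅐) + 6*(-⅕)) + 11) = (5 - (-2 + 27 + 18)/5)*((-8/7 - 6/5) + 11) = (5 - ⅕*43)*(-82/35 + 11) = (5 - 43/5)*(303/35) = -18/5*303/35 = -5454/175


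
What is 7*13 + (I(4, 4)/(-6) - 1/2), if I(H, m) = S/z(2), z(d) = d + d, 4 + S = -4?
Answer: 545/6 ≈ 90.833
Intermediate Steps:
S = -8 (S = -4 - 4 = -8)
z(d) = 2*d
I(H, m) = -2 (I(H, m) = -8/(2*2) = -8/4 = -8*¼ = -2)
7*13 + (I(4, 4)/(-6) - 1/2) = 7*13 + (-2/(-6) - 1/2) = 91 + (-2*(-⅙) - 1*½) = 91 + (⅓ - ½) = 91 - ⅙ = 545/6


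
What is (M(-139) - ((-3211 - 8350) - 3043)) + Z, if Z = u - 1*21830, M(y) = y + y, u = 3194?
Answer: -4310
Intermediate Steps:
M(y) = 2*y
Z = -18636 (Z = 3194 - 1*21830 = 3194 - 21830 = -18636)
(M(-139) - ((-3211 - 8350) - 3043)) + Z = (2*(-139) - ((-3211 - 8350) - 3043)) - 18636 = (-278 - (-11561 - 3043)) - 18636 = (-278 - 1*(-14604)) - 18636 = (-278 + 14604) - 18636 = 14326 - 18636 = -4310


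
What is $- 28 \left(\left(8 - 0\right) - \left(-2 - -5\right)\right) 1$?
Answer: $-140$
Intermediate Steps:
$- 28 \left(\left(8 - 0\right) - \left(-2 - -5\right)\right) 1 = - 28 \left(\left(8 + 0\right) - \left(-2 + 5\right)\right) 1 = - 28 \left(8 - 3\right) 1 = - 28 \cdot 5 \cdot 1 = \left(-28\right) 5 = -140$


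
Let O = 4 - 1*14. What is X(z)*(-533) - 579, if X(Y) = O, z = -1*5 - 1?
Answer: 4751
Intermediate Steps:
z = -6 (z = -5 - 1 = -6)
O = -10 (O = 4 - 14 = -10)
X(Y) = -10
X(z)*(-533) - 579 = -10*(-533) - 579 = 5330 - 579 = 4751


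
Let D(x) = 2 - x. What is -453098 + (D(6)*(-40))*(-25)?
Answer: -457098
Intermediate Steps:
-453098 + (D(6)*(-40))*(-25) = -453098 + ((2 - 1*6)*(-40))*(-25) = -453098 + ((2 - 6)*(-40))*(-25) = -453098 - 4*(-40)*(-25) = -453098 + 160*(-25) = -453098 - 4000 = -457098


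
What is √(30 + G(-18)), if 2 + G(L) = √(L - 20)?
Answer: √(28 + I*√38) ≈ 5.3231 + 0.57903*I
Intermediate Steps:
G(L) = -2 + √(-20 + L) (G(L) = -2 + √(L - 20) = -2 + √(-20 + L))
√(30 + G(-18)) = √(30 + (-2 + √(-20 - 18))) = √(30 + (-2 + √(-38))) = √(30 + (-2 + I*√38)) = √(28 + I*√38)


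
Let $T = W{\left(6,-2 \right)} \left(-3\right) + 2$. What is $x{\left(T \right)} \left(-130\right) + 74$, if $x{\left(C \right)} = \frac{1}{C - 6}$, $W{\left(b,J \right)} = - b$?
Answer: $\frac{453}{7} \approx 64.714$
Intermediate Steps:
$T = 20$ ($T = \left(-1\right) 6 \left(-3\right) + 2 = \left(-6\right) \left(-3\right) + 2 = 18 + 2 = 20$)
$x{\left(C \right)} = \frac{1}{-6 + C}$
$x{\left(T \right)} \left(-130\right) + 74 = \frac{1}{-6 + 20} \left(-130\right) + 74 = \frac{1}{14} \left(-130\right) + 74 = - \frac{65}{7} + 74 = \frac{453}{7}$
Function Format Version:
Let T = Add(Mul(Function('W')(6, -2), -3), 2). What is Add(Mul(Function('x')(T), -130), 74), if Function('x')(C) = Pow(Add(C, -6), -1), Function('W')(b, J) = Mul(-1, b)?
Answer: Rational(453, 7) ≈ 64.714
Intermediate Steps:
T = 20 (T = Add(Mul(Mul(-1, 6), -3), 2) = Add(Mul(-6, -3), 2) = Add(18, 2) = 20)
Function('x')(C) = Pow(Add(-6, C), -1)
Add(Mul(Function('x')(T), -130), 74) = Add(Mul(Pow(Add(-6, 20), -1), -130), 74) = Add(Mul(Pow(14, -1), -130), 74) = Add(Mul(Rational(1, 14), -130), 74) = Add(Rational(-65, 7), 74) = Rational(453, 7)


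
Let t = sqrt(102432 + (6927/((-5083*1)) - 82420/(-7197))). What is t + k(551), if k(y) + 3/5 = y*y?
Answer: 1518002/5 + sqrt(137095011307919256423)/36582351 ≈ 3.0392e+5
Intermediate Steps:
k(y) = -3/5 + y**2 (k(y) = -3/5 + y*y = -3/5 + y**2)
t = sqrt(137095011307919256423)/36582351 (t = sqrt(102432 + (6927/(-5083) - 82420*(-1/7197))) = sqrt(102432 + (6927*(-1/5083) + 82420/7197)) = sqrt(102432 + (-6927/5083 + 82420/7197)) = sqrt(102432 + 369087241/36582351) = sqrt(3747572464873/36582351) = sqrt(137095011307919256423)/36582351 ≈ 320.07)
t + k(551) = sqrt(137095011307919256423)/36582351 + (-3/5 + 551**2) = sqrt(137095011307919256423)/36582351 + (-3/5 + 303601) = sqrt(137095011307919256423)/36582351 + 1518002/5 = 1518002/5 + sqrt(137095011307919256423)/36582351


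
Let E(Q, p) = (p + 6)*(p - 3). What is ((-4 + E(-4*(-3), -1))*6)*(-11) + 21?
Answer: 1605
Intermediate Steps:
E(Q, p) = (-3 + p)*(6 + p) (E(Q, p) = (6 + p)*(-3 + p) = (-3 + p)*(6 + p))
((-4 + E(-4*(-3), -1))*6)*(-11) + 21 = ((-4 + (-18 + (-1)² + 3*(-1)))*6)*(-11) + 21 = ((-4 + (-18 + 1 - 3))*6)*(-11) + 21 = ((-4 - 20)*6)*(-11) + 21 = -24*6*(-11) + 21 = -144*(-11) + 21 = 1584 + 21 = 1605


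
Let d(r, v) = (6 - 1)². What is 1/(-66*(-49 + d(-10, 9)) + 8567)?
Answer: 1/10151 ≈ 9.8513e-5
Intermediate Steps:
d(r, v) = 25 (d(r, v) = 5² = 25)
1/(-66*(-49 + d(-10, 9)) + 8567) = 1/(-66*(-49 + 25) + 8567) = 1/(-66*(-24) + 8567) = 1/(1584 + 8567) = 1/10151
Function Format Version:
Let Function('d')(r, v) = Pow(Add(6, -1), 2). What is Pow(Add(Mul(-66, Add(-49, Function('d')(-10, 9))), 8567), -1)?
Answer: Rational(1, 10151) ≈ 9.8513e-5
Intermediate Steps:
Function('d')(r, v) = 25 (Function('d')(r, v) = Pow(5, 2) = 25)
Pow(Add(Mul(-66, Add(-49, Function('d')(-10, 9))), 8567), -1) = Pow(Add(Mul(-66, Add(-49, 25)), 8567), -1) = Pow(Add(Mul(-66, -24), 8567), -1) = Pow(Add(1584, 8567), -1) = Pow(10151, -1) = Rational(1, 10151)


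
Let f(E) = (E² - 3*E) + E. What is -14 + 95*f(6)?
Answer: 2266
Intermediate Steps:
f(E) = E² - 2*E
-14 + 95*f(6) = -14 + 95*(6*(-2 + 6)) = -14 + 95*(6*4) = -14 + 95*24 = -14 + 2280 = 2266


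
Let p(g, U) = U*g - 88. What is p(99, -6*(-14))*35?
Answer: 287980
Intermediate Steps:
p(g, U) = -88 + U*g
p(99, -6*(-14))*35 = (-88 - 6*(-14)*99)*35 = (-88 + 84*99)*35 = (-88 + 8316)*35 = 8228*35 = 287980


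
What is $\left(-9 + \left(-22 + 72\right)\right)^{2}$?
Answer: $1681$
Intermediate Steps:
$\left(-9 + \left(-22 + 72\right)\right)^{2} = \left(-9 + 50\right)^{2} = 41^{2} = 1681$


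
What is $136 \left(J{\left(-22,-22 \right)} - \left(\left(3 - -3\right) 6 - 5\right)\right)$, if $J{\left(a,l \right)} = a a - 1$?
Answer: $61472$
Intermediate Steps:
$J{\left(a,l \right)} = -1 + a^{2}$ ($J{\left(a,l \right)} = a^{2} - 1 = -1 + a^{2}$)
$136 \left(J{\left(-22,-22 \right)} - \left(\left(3 - -3\right) 6 - 5\right)\right) = 136 \left(\left(-1 + \left(-22\right)^{2}\right) - \left(\left(3 - -3\right) 6 - 5\right)\right) = 136 \left(\left(-1 + 484\right) - \left(\left(3 + 3\right) 6 - 5\right)\right) = 136 \left(483 - \left(6 \cdot 6 - 5\right)\right) = 136 \left(483 - \left(36 - 5\right)\right) = 136 \left(483 - 31\right) = 136 \cdot 452 = 61472$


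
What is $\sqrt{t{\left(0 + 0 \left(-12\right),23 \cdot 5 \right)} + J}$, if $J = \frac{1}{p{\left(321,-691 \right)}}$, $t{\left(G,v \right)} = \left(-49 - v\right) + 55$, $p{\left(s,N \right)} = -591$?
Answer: $\frac{2 i \sqrt{9518055}}{591} \approx 10.44 i$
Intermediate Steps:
$t{\left(G,v \right)} = 6 - v$
$J = - \frac{1}{591}$ ($J = \frac{1}{-591} = - \frac{1}{591} \approx -0.001692$)
$\sqrt{t{\left(0 + 0 \left(-12\right),23 \cdot 5 \right)} + J} = \sqrt{\left(6 - 23 \cdot 5\right) - \frac{1}{591}} = \sqrt{\left(6 - 115\right) - \frac{1}{591}} = \sqrt{-109 - \frac{1}{591}} = \sqrt{- \frac{64420}{591}} = \frac{2 i \sqrt{9518055}}{591}$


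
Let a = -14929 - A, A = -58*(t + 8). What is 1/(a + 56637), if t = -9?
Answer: 1/41650 ≈ 2.4010e-5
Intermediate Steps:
A = 58 (A = -58*(-9 + 8) = -58*(-1) = 58)
a = -14987 (a = -14929 - 1*58 = -14929 - 58 = -14987)
1/(a + 56637) = 1/(-14987 + 56637) = 1/41650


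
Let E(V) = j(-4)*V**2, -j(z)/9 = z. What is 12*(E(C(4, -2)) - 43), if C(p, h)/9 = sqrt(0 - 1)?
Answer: -35508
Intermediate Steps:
j(z) = -9*z
C(p, h) = 9*I (C(p, h) = 9*sqrt(0 - 1) = 9*sqrt(-1) = 9*I)
E(V) = 36*V**2 (E(V) = (-9*(-4))*V**2 = 36*V**2)
12*(E(C(4, -2)) - 43) = 12*(36*(9*I)**2 - 43) = 12*(36*(-81) - 43) = 12*(-2916 - 43) = 12*(-2959) = -35508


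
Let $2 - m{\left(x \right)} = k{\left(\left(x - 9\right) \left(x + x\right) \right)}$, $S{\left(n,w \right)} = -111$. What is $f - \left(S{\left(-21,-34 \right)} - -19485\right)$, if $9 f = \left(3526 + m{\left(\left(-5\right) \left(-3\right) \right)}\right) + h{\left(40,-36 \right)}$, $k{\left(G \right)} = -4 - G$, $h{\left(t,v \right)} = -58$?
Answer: $-18968$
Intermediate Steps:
$m{\left(x \right)} = 6 + 2 x \left(-9 + x\right)$ ($m{\left(x \right)} = 2 - \left(-4 - \left(x - 9\right) \left(x + x\right)\right) = 2 - \left(-4 - \left(-9 + x\right) 2 x\right) = 2 - \left(-4 - 2 x \left(-9 + x\right)\right) = 2 + \left(4 + 2 x \left(-9 + x\right)\right) = 6 + 2 x \left(-9 + x\right)$)
$f = 406$ ($f = \frac{\left(3526 + \left(6 + 2 \left(\left(-5\right) \left(-3\right)\right) \left(-9 - -15\right)\right)\right) - 58}{9} = \frac{\left(3526 + \left(6 + 2 \cdot 15 \left(-9 + 15\right)\right)\right) - 58}{9} = \frac{\left(3526 + \left(6 + 2 \cdot 15 \cdot 6\right)\right) - 58}{9} = \frac{\left(3526 + \left(6 + 180\right)\right) - 58}{9} = \frac{\left(3526 + 186\right) - 58}{9} = \frac{3712 - 58}{9} = \frac{1}{9} \cdot 3654 = 406$)
$f - \left(S{\left(-21,-34 \right)} - -19485\right) = 406 - \left(-111 - -19485\right) = 406 - \left(-111 + 19485\right) = 406 - 19374 = -18968$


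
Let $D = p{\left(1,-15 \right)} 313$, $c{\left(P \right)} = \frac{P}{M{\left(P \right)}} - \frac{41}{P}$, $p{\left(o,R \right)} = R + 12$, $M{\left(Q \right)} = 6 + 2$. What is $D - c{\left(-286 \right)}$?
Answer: $- \frac{516741}{572} \approx -903.39$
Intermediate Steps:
$M{\left(Q \right)} = 8$
$p{\left(o,R \right)} = 12 + R$
$c{\left(P \right)} = - \frac{41}{P} + \frac{P}{8}$ ($c{\left(P \right)} = \frac{P}{8} - \frac{41}{P} = - \frac{41}{P} + \frac{P}{8}$)
$D = -939$ ($D = \left(12 - 15\right) 313 = \left(-3\right) 313 = -939$)
$D - c{\left(-286 \right)} = -939 - \left(- \frac{41}{-286} + \frac{1}{8} \left(-286\right)\right) = -939 - \left(\left(-41\right) \left(- \frac{1}{286}\right) - \frac{143}{4}\right) = -939 - \left(\frac{41}{286} - \frac{143}{4}\right) = -939 - - \frac{20367}{572} = -939 + \frac{20367}{572} = - \frac{516741}{572}$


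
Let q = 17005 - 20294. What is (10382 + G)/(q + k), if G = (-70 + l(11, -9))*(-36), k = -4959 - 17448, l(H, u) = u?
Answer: -6613/12848 ≈ -0.51471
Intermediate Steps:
q = -3289
k = -22407
G = 2844 (G = (-70 - 9)*(-36) = -79*(-36) = 2844)
(10382 + G)/(q + k) = (10382 + 2844)/(-3289 - 22407) = 13226/(-25696) = 13226*(-1/25696) = -6613/12848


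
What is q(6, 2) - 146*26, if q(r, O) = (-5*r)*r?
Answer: -3976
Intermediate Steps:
q(r, O) = -5*r²
q(6, 2) - 146*26 = -5*6² - 146*26 = -5*36 - 3796 = -180 - 3796 = -3976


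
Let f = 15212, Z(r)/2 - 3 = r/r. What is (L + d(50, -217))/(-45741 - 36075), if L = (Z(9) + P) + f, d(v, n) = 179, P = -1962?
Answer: -4479/27272 ≈ -0.16423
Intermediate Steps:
Z(r) = 8 (Z(r) = 6 + 2*(r/r) = 6 + 2*1 = 6 + 2 = 8)
L = 13258 (L = (8 - 1962) + 15212 = -1954 + 15212 = 13258)
(L + d(50, -217))/(-45741 - 36075) = (13258 + 179)/(-45741 - 36075) = 13437/(-81816) = 13437*(-1/81816) = -4479/27272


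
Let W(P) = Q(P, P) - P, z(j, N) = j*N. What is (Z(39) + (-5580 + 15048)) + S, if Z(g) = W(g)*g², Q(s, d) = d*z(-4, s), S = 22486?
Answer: -9281129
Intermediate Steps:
z(j, N) = N*j
Q(s, d) = -4*d*s (Q(s, d) = d*(s*(-4)) = d*(-4*s) = -4*d*s)
W(P) = -P - 4*P² (W(P) = -4*P*P - P = -4*P² - P = -P - 4*P²)
Z(g) = g³*(-1 - 4*g) (Z(g) = (g*(-1 - 4*g))*g² = g³*(-1 - 4*g))
(Z(39) + (-5580 + 15048)) + S = (39³*(-1 - 4*39) + (-5580 + 15048)) + 22486 = (59319*(-1 - 156) + 9468) + 22486 = (59319*(-157) + 9468) + 22486 = (-9313083 + 9468) + 22486 = -9303615 + 22486 = -9281129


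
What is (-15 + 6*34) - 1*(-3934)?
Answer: 4123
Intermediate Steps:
(-15 + 6*34) - 1*(-3934) = (-15 + 204) + 3934 = 189 + 3934 = 4123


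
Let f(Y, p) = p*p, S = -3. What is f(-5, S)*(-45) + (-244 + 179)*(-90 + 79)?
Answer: 310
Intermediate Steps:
f(Y, p) = p²
f(-5, S)*(-45) + (-244 + 179)*(-90 + 79) = (-3)²*(-45) + (-244 + 179)*(-90 + 79) = 9*(-45) - 65*(-11) = -405 + 715 = 310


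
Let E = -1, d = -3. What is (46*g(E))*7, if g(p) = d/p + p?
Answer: 644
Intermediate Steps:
g(p) = p - 3/p (g(p) = -3/p + p = p - 3/p)
(46*g(E))*7 = (46*(-1 - 3/(-1)))*7 = (46*(-1 - 3*(-1)))*7 = (46*(-1 + 3))*7 = (46*2)*7 = 92*7 = 644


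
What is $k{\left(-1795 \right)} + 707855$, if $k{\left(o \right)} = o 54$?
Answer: $610925$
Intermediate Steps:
$k{\left(o \right)} = 54 o$
$k{\left(-1795 \right)} + 707855 = 54 \left(-1795\right) + 707855 = -96930 + 707855 = 610925$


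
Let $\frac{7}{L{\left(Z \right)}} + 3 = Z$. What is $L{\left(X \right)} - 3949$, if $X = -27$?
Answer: $- \frac{118477}{30} \approx -3949.2$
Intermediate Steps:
$L{\left(Z \right)} = \frac{7}{-3 + Z}$
$L{\left(X \right)} - 3949 = \frac{7}{-3 - 27} - 3949 = \frac{7}{-30} - 3949 = 7 \left(- \frac{1}{30}\right) - 3949 = - \frac{7}{30} - 3949 = - \frac{118477}{30}$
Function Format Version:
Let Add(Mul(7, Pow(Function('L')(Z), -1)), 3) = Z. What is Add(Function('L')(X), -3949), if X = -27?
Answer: Rational(-118477, 30) ≈ -3949.2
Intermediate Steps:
Function('L')(Z) = Mul(7, Pow(Add(-3, Z), -1))
Add(Function('L')(X), -3949) = Add(Mul(7, Pow(Add(-3, -27), -1)), -3949) = Add(Mul(7, Pow(-30, -1)), -3949) = Add(Mul(7, Rational(-1, 30)), -3949) = Add(Rational(-7, 30), -3949) = Rational(-118477, 30)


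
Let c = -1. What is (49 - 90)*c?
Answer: 41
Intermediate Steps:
(49 - 90)*c = (49 - 90)*(-1) = -41*(-1) = 41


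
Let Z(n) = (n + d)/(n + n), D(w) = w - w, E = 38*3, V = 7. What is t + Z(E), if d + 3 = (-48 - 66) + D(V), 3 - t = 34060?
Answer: -2588333/76 ≈ -34057.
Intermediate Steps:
E = 114
D(w) = 0
t = -34057 (t = 3 - 1*34060 = 3 - 34060 = -34057)
d = -117 (d = -3 + ((-48 - 66) + 0) = -3 + (-114 + 0) = -3 - 114 = -117)
Z(n) = (-117 + n)/(2*n) (Z(n) = (n - 117)/(n + n) = (-117 + n)/((2*n)) = (-117 + n)*(1/(2*n)) = (-117 + n)/(2*n))
t + Z(E) = -34057 + (½)*(-117 + 114)/114 = -34057 + (½)*(1/114)*(-3) = -34057 - 1/76 = -2588333/76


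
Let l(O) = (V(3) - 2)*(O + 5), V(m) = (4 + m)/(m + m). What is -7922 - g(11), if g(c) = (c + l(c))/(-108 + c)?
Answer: -2305309/291 ≈ -7922.0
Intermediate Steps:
V(m) = (4 + m)/(2*m) (V(m) = (4 + m)/((2*m)) = (4 + m)*(1/(2*m)) = (4 + m)/(2*m))
l(O) = -25/6 - 5*O/6 (l(O) = ((1/2)*(4 + 3)/3 - 2)*(O + 5) = ((1/2)*(1/3)*7 - 2)*(5 + O) = (7/6 - 2)*(5 + O) = -5*(5 + O)/6 = -25/6 - 5*O/6)
g(c) = (-25/6 + c/6)/(-108 + c) (g(c) = (c + (-25/6 - 5*c/6))/(-108 + c) = (-25/6 + c/6)/(-108 + c))
-7922 - g(11) = -7922 - (-25 + 11)/(6*(-108 + 11)) = -7922 - (-14)/(6*(-97)) = -7922 - (-1)*(-14)/(6*97) = -7922 - 1*7/291 = -7922 - 7/291 = -2305309/291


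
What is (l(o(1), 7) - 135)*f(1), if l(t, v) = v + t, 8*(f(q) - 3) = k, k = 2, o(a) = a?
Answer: -1651/4 ≈ -412.75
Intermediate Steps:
f(q) = 13/4 (f(q) = 3 + (⅛)*2 = 3 + ¼ = 13/4)
l(t, v) = t + v
(l(o(1), 7) - 135)*f(1) = ((1 + 7) - 135)*(13/4) = (8 - 135)*(13/4) = -127*13/4 = -1651/4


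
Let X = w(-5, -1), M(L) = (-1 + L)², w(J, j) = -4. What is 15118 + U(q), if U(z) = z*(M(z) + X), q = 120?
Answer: 1713958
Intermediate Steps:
X = -4
U(z) = z*(-4 + (-1 + z)²) (U(z) = z*((-1 + z)² - 4) = z*(-4 + (-1 + z)²))
15118 + U(q) = 15118 + 120*(-4 + (-1 + 120)²) = 15118 + 120*(-4 + 119²) = 15118 + 120*(-4 + 14161) = 15118 + 120*14157 = 15118 + 1698840 = 1713958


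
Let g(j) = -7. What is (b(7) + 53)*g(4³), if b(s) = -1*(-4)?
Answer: -399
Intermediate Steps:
b(s) = 4
(b(7) + 53)*g(4³) = (4 + 53)*(-7) = 57*(-7) = -399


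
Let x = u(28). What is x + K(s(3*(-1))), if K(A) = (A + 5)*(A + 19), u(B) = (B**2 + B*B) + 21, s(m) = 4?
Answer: 1796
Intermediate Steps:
u(B) = 21 + 2*B**2 (u(B) = (B**2 + B**2) + 21 = 2*B**2 + 21 = 21 + 2*B**2)
x = 1589 (x = 21 + 2*28**2 = 21 + 2*784 = 21 + 1568 = 1589)
K(A) = (5 + A)*(19 + A)
x + K(s(3*(-1))) = 1589 + (95 + 4**2 + 24*4) = 1589 + (95 + 16 + 96) = 1589 + 207 = 1796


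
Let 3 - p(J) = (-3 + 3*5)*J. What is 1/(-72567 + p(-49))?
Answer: -1/71976 ≈ -1.3894e-5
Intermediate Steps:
p(J) = 3 - 12*J (p(J) = 3 - (-3 + 3*5)*J = 3 - (-3 + 15)*J = 3 - 12*J)
1/(-72567 + p(-49)) = 1/(-72567 + (3 - 12*(-49))) = 1/(-72567 + (3 + 588)) = 1/(-72567 + 591) = 1/(-71976) = -1/71976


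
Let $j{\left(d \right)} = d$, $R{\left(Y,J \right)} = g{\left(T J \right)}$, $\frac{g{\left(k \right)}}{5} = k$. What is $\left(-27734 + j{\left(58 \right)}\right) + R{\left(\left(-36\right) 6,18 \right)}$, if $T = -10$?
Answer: $-28576$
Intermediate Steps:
$g{\left(k \right)} = 5 k$
$R{\left(Y,J \right)} = - 50 J$ ($R{\left(Y,J \right)} = 5 \left(- 10 J\right) = - 50 J$)
$\left(-27734 + j{\left(58 \right)}\right) + R{\left(\left(-36\right) 6,18 \right)} = \left(-27734 + 58\right) - 900 = -27676 - 900 = -28576$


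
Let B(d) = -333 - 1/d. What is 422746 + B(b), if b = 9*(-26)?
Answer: 98844643/234 ≈ 4.2241e+5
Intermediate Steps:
b = -234
422746 + B(b) = 422746 + (-333 - 1/(-234)) = 422746 + (-333 - 1*(-1/234)) = 422746 + (-333 + 1/234) = 422746 - 77921/234 = 98844643/234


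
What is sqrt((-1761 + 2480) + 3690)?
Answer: sqrt(4409) ≈ 66.400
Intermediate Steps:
sqrt((-1761 + 2480) + 3690) = sqrt(719 + 3690) = sqrt(4409)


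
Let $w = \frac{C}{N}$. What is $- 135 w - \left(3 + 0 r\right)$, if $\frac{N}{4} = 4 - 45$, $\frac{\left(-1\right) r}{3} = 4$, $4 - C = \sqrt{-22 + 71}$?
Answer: $- \frac{897}{164} \approx -5.4695$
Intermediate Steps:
$C = -3$ ($C = 4 - \sqrt{-22 + 71} = 4 - \sqrt{49} = 4 - 7 = -3$)
$r = -12$ ($r = \left(-3\right) 4 = -12$)
$N = -164$ ($N = 4 \left(4 - 45\right) = 4 \left(-41\right) = -164$)
$w = \frac{3}{164}$ ($w = - \frac{3}{-164} = \left(-3\right) \left(- \frac{1}{164}\right) = \frac{3}{164} \approx 0.018293$)
$- 135 w - \left(3 + 0 r\right) = \left(-135\right) \frac{3}{164} + \left(-3 + 0 \left(-12\right)\right) = - \frac{405}{164} + \left(-3 + 0\right) = - \frac{405}{164} - 3 = - \frac{897}{164}$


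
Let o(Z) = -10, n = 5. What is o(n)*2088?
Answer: -20880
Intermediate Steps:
o(n)*2088 = -10*2088 = -20880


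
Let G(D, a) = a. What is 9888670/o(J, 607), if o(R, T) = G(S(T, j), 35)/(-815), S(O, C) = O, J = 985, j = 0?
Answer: -1611853210/7 ≈ -2.3026e+8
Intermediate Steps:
o(R, T) = -7/163 (o(R, T) = 35/(-815) = 35*(-1/815) = -7/163)
9888670/o(J, 607) = 9888670/(-7/163) = 9888670*(-163/7) = -1611853210/7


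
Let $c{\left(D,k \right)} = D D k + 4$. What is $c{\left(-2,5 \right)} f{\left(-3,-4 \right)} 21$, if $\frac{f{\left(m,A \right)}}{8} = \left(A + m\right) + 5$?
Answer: $-8064$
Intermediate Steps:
$f{\left(m,A \right)} = 40 + 8 A + 8 m$ ($f{\left(m,A \right)} = 8 \left(\left(A + m\right) + 5\right) = 8 \left(5 + A + m\right) = 40 + 8 A + 8 m$)
$c{\left(D,k \right)} = 4 + k D^{2}$ ($c{\left(D,k \right)} = D^{2} k + 4 = k D^{2} + 4 = 4 + k D^{2}$)
$c{\left(-2,5 \right)} f{\left(-3,-4 \right)} 21 = \left(4 + 5 \left(-2\right)^{2}\right) \left(40 + 8 \left(-4\right) + 8 \left(-3\right)\right) 21 = \left(4 + 5 \cdot 4\right) \left(40 - 32 - 24\right) 21 = \left(4 + 20\right) \left(-16\right) 21 = 24 \left(-16\right) 21 = \left(-384\right) 21 = -8064$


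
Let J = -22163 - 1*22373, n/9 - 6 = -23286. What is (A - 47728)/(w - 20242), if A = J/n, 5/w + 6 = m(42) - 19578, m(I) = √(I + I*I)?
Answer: 323474259566615336542/137189809044601880265 - 1249990753*√1806/823138854267611281590 ≈ 2.3579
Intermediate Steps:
m(I) = √(I + I²)
n = -209520 (n = 54 + 9*(-23286) = 54 - 209574 = -209520)
J = -44536 (J = -22163 - 22373 = -44536)
w = 5/(-19584 + √1806) (w = 5/(-6 + (√(42*(1 + 42)) - 19578)) = 5/(-6 + (√(42*43) - 19578)) = 5/(-6 + (√1806 - 19578)) = 5/(-6 + (-19578 + √1806)) = 5/(-19584 + √1806) ≈ -0.00025587)
A = 5567/26190 (A = -44536/(-209520) = -44536*(-1/209520) = 5567/26190 ≈ 0.21256)
(A - 47728)/(w - 20242) = (5567/26190 - 47728)/((-3264/12784375 - √1806/76706250) - 20242) = -1249990753/(26190*(-258781322014/12784375 - √1806/76706250))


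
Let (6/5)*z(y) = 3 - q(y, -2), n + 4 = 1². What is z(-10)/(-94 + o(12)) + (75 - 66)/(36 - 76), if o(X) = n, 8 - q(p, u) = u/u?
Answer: -2219/11640 ≈ -0.19064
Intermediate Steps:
q(p, u) = 7 (q(p, u) = 8 - u/u = 8 - 1*1 = 8 - 1 = 7)
n = -3 (n = -4 + 1² = -4 + 1 = -3)
o(X) = -3
z(y) = -10/3 (z(y) = 5*(3 - 1*7)/6 = 5*(3 - 7)/6 = (⅚)*(-4) = -10/3)
z(-10)/(-94 + o(12)) + (75 - 66)/(36 - 76) = -10/3/(-94 - 3) + (75 - 66)/(36 - 76) = -10/3/(-97) + 9/(-40) = -1/97*(-10/3) + 9*(-1/40) = 10/291 - 9/40 = -2219/11640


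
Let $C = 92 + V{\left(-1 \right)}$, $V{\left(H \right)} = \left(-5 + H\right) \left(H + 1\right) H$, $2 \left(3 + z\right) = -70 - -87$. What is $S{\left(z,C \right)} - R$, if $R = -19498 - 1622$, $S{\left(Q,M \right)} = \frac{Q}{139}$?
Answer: $\frac{5871371}{278} \approx 21120.0$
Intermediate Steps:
$z = \frac{11}{2}$ ($z = -3 + \frac{-70 - -87}{2} = -3 + \frac{-70 + 87}{2} = -3 + \frac{1}{2} \cdot 17 = -3 + \frac{17}{2} = \frac{11}{2} \approx 5.5$)
$V{\left(H \right)} = H \left(1 + H\right) \left(-5 + H\right)$ ($V{\left(H \right)} = \left(-5 + H\right) \left(1 + H\right) H = \left(1 + H\right) \left(-5 + H\right) H = H \left(1 + H\right) \left(-5 + H\right)$)
$C = 92$ ($C = 92 - \left(-5 + \left(-1\right)^{2} - -4\right) = 92 - \left(-5 + 1 + 4\right) = 92 - 0 = 92 + 0 = 92$)
$S{\left(Q,M \right)} = \frac{Q}{139}$ ($S{\left(Q,M \right)} = Q \frac{1}{139} = \frac{Q}{139}$)
$R = -21120$
$S{\left(z,C \right)} - R = \frac{1}{139} \cdot \frac{11}{2} - -21120 = \frac{11}{278} + 21120 = \frac{5871371}{278}$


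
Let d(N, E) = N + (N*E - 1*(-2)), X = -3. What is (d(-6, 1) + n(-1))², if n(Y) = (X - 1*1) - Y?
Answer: 169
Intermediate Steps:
n(Y) = -4 - Y (n(Y) = (-3 - 1*1) - Y = (-3 - 1) - Y = -4 - Y)
d(N, E) = 2 + N + E*N (d(N, E) = N + (E*N + 2) = N + (2 + E*N) = 2 + N + E*N)
(d(-6, 1) + n(-1))² = ((2 - 6 + 1*(-6)) + (-4 - 1*(-1)))² = ((2 - 6 - 6) + (-4 + 1))² = (-10 - 3)² = (-13)² = 169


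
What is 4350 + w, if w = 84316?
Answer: 88666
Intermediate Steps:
4350 + w = 4350 + 84316 = 88666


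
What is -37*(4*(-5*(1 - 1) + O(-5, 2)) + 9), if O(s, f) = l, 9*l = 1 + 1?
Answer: -3293/9 ≈ -365.89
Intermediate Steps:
l = 2/9 (l = (1 + 1)/9 = (⅑)*2 = 2/9 ≈ 0.22222)
O(s, f) = 2/9
-37*(4*(-5*(1 - 1) + O(-5, 2)) + 9) = -37*(4*(-5*(1 - 1) + 2/9) + 9) = -37*(4*(-5*0 + 2/9) + 9) = -37*(4*(0 + 2/9) + 9) = -37*(4*(2/9) + 9) = -37*(8/9 + 9) = -37*89/9 = -3293/9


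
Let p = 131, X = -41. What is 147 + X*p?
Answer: -5224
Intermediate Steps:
147 + X*p = 147 - 41*131 = 147 - 5371 = -5224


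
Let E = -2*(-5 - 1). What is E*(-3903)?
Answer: -46836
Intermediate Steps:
E = 12 (E = -2*(-6) = 12)
E*(-3903) = 12*(-3903) = -46836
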